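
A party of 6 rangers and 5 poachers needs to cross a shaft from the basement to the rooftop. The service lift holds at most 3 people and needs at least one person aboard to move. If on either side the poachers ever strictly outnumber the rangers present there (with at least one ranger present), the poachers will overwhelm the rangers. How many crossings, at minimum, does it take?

Counting alone: each trip to the rooftop takes at most 3 across and each return brings at least 1 back, so after t trips out (and t−1 returns) at most 3t − (t−1) of the 11 are across; that first reaches 11 at t = 5, so at least 9 crossings are needed.
The plan below uses exactly 9 crossings, so it is optimal:
1. 3 poachers → the rooftop.  (the basement: 6R 2P; the rooftop: 0R 3P)
2. 1 poacher ← the basement.  (the basement: 6R 3P; the rooftop: 0R 2P)
3. 3 rangers → the rooftop.  (the basement: 3R 3P; the rooftop: 3R 2P)
4. 1 ranger ← the basement.  (the basement: 4R 3P; the rooftop: 2R 2P)
5. 2 rangers and 1 poacher → the rooftop.  (the basement: 2R 2P; the rooftop: 4R 3P)
6. 1 ranger ← the basement.  (the basement: 3R 2P; the rooftop: 3R 3P)
7. 2 rangers and 1 poacher → the rooftop.  (the basement: 1R 1P; the rooftop: 5R 4P)
8. 1 ranger ← the basement.  (the basement: 2R 1P; the rooftop: 4R 4P)
9. 2 rangers and 1 poacher → the rooftop.  (the basement: 0R 0P; the rooftop: 6R 5P)

9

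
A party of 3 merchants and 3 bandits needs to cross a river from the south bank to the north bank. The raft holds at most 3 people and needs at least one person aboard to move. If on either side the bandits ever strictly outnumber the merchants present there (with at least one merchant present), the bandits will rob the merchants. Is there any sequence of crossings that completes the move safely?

Yes

1. 2 bandits → the north bank.  (the south bank: 3M 1B; the north bank: 0M 2B)
2. 1 bandit ← the south bank.  (the south bank: 3M 2B; the north bank: 0M 1B)
3. 3 merchants → the north bank.  (the south bank: 0M 2B; the north bank: 3M 1B)
4. 1 bandit ← the south bank.  (the south bank: 0M 3B; the north bank: 3M 0B)
5. 3 bandits → the north bank.  (the south bank: 0M 0B; the north bank: 3M 3B)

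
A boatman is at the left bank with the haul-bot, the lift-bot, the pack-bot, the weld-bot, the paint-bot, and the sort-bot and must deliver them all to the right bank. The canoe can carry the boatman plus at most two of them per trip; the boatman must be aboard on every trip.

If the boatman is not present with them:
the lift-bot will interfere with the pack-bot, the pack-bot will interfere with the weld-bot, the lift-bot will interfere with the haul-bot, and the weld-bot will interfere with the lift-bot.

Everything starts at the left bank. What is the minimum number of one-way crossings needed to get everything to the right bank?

9

Counting alone: the boatman can take at most 2 across per trip to the right bank, so moving all 6 needs at least 3 loaded trips out, with a return between consecutive ones — at least 5 crossings.
The safety rule pushes this higher. Following every safe sequence of crossings, the most of the 6 that can be at the right bank as the canoe arrives there on crossings 5, 7 is 4, 5 respectively — never all 6.
So no plan with fewer than 9 crossings exists, and this one achieves 9:
1. Boatman goes to the right bank with the lift-bot and the pack-bot.  [the left bank: the haul-bot, the paint-bot, the sort-bot, the weld-bot | the right bank: the lift-bot, the pack-bot]
2. Boatman goes back to the left bank with the lift-bot.  [the left bank: the haul-bot, the lift-bot, the paint-bot, the sort-bot, the weld-bot | the right bank: the pack-bot]
3. Boatman goes to the right bank with the haul-bot and the lift-bot.  [the left bank: the paint-bot, the sort-bot, the weld-bot | the right bank: the haul-bot, the lift-bot, the pack-bot]
4. Boatman goes back to the left bank with the lift-bot.  [the left bank: the lift-bot, the paint-bot, the sort-bot, the weld-bot | the right bank: the haul-bot, the pack-bot]
5. Boatman goes to the right bank with the lift-bot and the paint-bot.  [the left bank: the sort-bot, the weld-bot | the right bank: the haul-bot, the lift-bot, the pack-bot, the paint-bot]
6. Boatman goes back to the left bank with the lift-bot.  [the left bank: the lift-bot, the sort-bot, the weld-bot | the right bank: the haul-bot, the pack-bot, the paint-bot]
7. Boatman goes to the right bank with the lift-bot and the sort-bot.  [the left bank: the weld-bot | the right bank: the haul-bot, the lift-bot, the pack-bot, the paint-bot, the sort-bot]
8. Boatman goes back to the left bank with the lift-bot.  [the left bank: the lift-bot, the weld-bot | the right bank: the haul-bot, the pack-bot, the paint-bot, the sort-bot]
9. Boatman goes to the right bank with the lift-bot and the weld-bot.  [the left bank: — | the right bank: the haul-bot, the lift-bot, the pack-bot, the paint-bot, the sort-bot, the weld-bot]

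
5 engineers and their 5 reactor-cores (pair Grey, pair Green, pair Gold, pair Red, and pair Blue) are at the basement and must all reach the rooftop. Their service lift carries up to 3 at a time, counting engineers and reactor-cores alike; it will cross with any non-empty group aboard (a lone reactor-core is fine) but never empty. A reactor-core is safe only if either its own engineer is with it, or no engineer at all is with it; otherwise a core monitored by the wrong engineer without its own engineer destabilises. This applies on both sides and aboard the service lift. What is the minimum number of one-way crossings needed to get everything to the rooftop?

11

Counting alone: each trip to the rooftop takes at most 3 across and each return brings at least 1 back, so after t trips out (and t−1 returns) at most 3t − (t−1) of the 10 are across; that first reaches 10 at t = 5, so at least 9 crossings are needed.
The safety rule pushes this higher. Following every safe sequence of crossings, the most of the 10 that can be at the rooftop as the service lift arrives there on crossing 9 is 9 — never all 10.
So no plan with fewer than 11 crossings exists, and this one achieves 11:
1. engineer Grey and reactor-core Grey cross → the rooftop.
2. engineer Grey crosses ← the basement.
3. reactor-core Gold, reactor-core Green, and reactor-core Red cross → the rooftop.
4. reactor-core Grey crosses ← the basement.
5. engineer Gold, engineer Green, and engineer Red cross → the rooftop.
6. engineer Green and reactor-core Green cross ← the basement.
7. engineer Blue, engineer Green, and engineer Grey cross → the rooftop.
8. reactor-core Gold crosses ← the basement.
9. reactor-core Green and reactor-core Grey cross → the rooftop.
10. reactor-core Grey crosses ← the basement.
11. reactor-core Blue, reactor-core Gold, and reactor-core Grey cross → the rooftop.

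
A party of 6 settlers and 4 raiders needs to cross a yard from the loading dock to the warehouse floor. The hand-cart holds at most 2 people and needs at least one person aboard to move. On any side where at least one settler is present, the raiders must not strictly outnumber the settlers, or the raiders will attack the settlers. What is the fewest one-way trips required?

Counting alone: each trip to the warehouse floor takes at most 2 across and each return brings at least 1 back, so after t trips out (and t−1 returns) at most 2t − (t−1) of the 10 are across; that first reaches 10 at t = 9, so at least 17 crossings are needed.
The plan below uses exactly 17 crossings, so it is optimal:
1. 2 raiders → the warehouse floor.  (the loading dock: 6S 2R; the warehouse floor: 0S 2R)
2. 1 raider ← the loading dock.  (the loading dock: 6S 3R; the warehouse floor: 0S 1R)
3. 2 raiders → the warehouse floor.  (the loading dock: 6S 1R; the warehouse floor: 0S 3R)
4. 1 raider ← the loading dock.  (the loading dock: 6S 2R; the warehouse floor: 0S 2R)
5. 2 settlers → the warehouse floor.  (the loading dock: 4S 2R; the warehouse floor: 2S 2R)
6. 1 raider ← the loading dock.  (the loading dock: 4S 3R; the warehouse floor: 2S 1R)
7. 1 settler and 1 raider → the warehouse floor.  (the loading dock: 3S 2R; the warehouse floor: 3S 2R)
8. 1 raider ← the loading dock.  (the loading dock: 3S 3R; the warehouse floor: 3S 1R)
9. 2 raiders → the warehouse floor.  (the loading dock: 3S 1R; the warehouse floor: 3S 3R)
10. 1 raider ← the loading dock.  (the loading dock: 3S 2R; the warehouse floor: 3S 2R)
11. 1 settler and 1 raider → the warehouse floor.  (the loading dock: 2S 1R; the warehouse floor: 4S 3R)
12. 1 raider ← the loading dock.  (the loading dock: 2S 2R; the warehouse floor: 4S 2R)
13. 2 raiders → the warehouse floor.  (the loading dock: 2S 0R; the warehouse floor: 4S 4R)
14. 1 raider ← the loading dock.  (the loading dock: 2S 1R; the warehouse floor: 4S 3R)
15. 1 settler and 1 raider → the warehouse floor.  (the loading dock: 1S 0R; the warehouse floor: 5S 4R)
16. 1 raider ← the loading dock.  (the loading dock: 1S 1R; the warehouse floor: 5S 3R)
17. 1 settler and 1 raider → the warehouse floor.  (the loading dock: 0S 0R; the warehouse floor: 6S 4R)

17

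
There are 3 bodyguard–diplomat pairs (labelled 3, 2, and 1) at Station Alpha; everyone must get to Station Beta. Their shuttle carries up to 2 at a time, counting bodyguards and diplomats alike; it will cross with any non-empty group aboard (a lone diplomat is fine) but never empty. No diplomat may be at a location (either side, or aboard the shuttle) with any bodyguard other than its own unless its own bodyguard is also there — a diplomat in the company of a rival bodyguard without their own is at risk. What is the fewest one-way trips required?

11

Counting alone: each trip to Station Beta takes at most 2 across and each return brings at least 1 back, so after t trips out (and t−1 returns) at most 2t − (t−1) of the 6 are across; that first reaches 6 at t = 5, so at least 9 crossings are needed.
The safety rule pushes this higher. Following every safe sequence of crossings, the most of the 6 that can be at Station Beta as the shuttle arrives there on crossing 9 is 5 — never all 6.
So no plan with fewer than 11 crossings exists, and this one achieves 11:
1. bodyguard 3 and diplomat 3 cross → Station Beta.
2. bodyguard 3 crosses ← Station Alpha.
3. diplomat 1 and diplomat 2 cross → Station Beta.
4. diplomat 3 crosses ← Station Alpha.
5. bodyguard 1 and bodyguard 2 cross → Station Beta.
6. bodyguard 2 and diplomat 2 cross ← Station Alpha.
7. bodyguard 2 and bodyguard 3 cross → Station Beta.
8. diplomat 1 crosses ← Station Alpha.
9. diplomat 2 and diplomat 3 cross → Station Beta.
10. bodyguard 1 crosses ← Station Alpha.
11. bodyguard 1 and diplomat 1 cross → Station Beta.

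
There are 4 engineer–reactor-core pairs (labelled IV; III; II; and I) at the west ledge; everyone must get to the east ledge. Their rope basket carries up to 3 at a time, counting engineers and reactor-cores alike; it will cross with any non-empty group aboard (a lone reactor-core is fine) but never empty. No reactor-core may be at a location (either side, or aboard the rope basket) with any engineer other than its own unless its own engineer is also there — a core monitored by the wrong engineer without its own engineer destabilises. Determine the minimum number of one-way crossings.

9

Counting alone: each trip to the east ledge takes at most 3 across and each return brings at least 1 back, so after t trips out (and t−1 returns) at most 3t − (t−1) of the 8 are across; that first reaches 8 at t = 4, so at least 7 crossings are needed.
The safety rule pushes this higher. Following every safe sequence of crossings, the most of the 8 that can be at the east ledge as the rope basket arrives there on crossing 7 is 7 — never all 8.
So no plan with fewer than 9 crossings exists, and this one achieves 9:
1. engineer IV and reactor-core IV cross → the east ledge.
2. engineer IV crosses ← the west ledge.
3. engineer III, engineer IV, and reactor-core III cross → the east ledge.
4. engineer IV and reactor-core IV cross ← the west ledge.
5. engineer I, engineer II, and engineer IV cross → the east ledge.
6. reactor-core III crosses ← the west ledge.
7. reactor-core III and reactor-core IV cross → the east ledge.
8. reactor-core IV crosses ← the west ledge.
9. reactor-core I, reactor-core II, and reactor-core IV cross → the east ledge.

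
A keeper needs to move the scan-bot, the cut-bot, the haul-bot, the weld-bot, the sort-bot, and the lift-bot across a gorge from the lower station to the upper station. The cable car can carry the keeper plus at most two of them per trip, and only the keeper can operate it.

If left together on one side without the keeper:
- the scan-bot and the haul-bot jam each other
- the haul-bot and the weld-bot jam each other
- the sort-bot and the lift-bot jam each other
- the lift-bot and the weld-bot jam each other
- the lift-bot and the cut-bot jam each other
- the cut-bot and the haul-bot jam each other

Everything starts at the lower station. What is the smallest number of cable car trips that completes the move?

7

Counting alone: the keeper can take at most 2 across per trip to the upper station, so moving all 6 needs at least 3 loaded trips out, with a return between consecutive ones — at least 5 crossings.
The safety rule pushes this higher. Following every safe sequence of crossings, the most of the 6 that can be at the upper station as the cable car arrives there on crossing 5 is 4 — never all 6.
So no plan with fewer than 7 crossings exists, and this one achieves 7:
1. Keeper goes to the upper station with the haul-bot and the lift-bot.
2. Keeper goes back to the lower station alone.
3. Keeper goes to the upper station with the cut-bot and the scan-bot.
4. Keeper goes back to the lower station with the haul-bot and the lift-bot.
5. Keeper goes to the upper station with the sort-bot and the weld-bot.
6. Keeper goes back to the lower station alone.
7. Keeper goes to the upper station with the haul-bot and the lift-bot.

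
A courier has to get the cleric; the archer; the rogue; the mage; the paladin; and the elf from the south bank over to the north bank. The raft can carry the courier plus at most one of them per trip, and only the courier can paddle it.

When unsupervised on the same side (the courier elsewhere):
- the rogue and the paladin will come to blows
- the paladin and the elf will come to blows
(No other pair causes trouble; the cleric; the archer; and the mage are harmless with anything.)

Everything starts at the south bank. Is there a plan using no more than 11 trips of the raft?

Counting alone: the courier can take at most 1 across per trip to the north bank, so moving all 6 needs at least 6 loaded trips out, with a return between consecutive ones — at least 11 crossings.
The safety rule pushes this higher. Following every safe sequence of crossings, the most of the 6 that can be at the north bank as the raft arrives there on crossing 11 is 5 — never all 6.
So the move cannot be finished within 11 crossings. (The shortest complete plan takes 13:)
1. Courier goes to the north bank with the paladin.  [the south bank: the archer, the cleric, the elf, the mage, the rogue | the north bank: the paladin]
2. Courier goes back to the south bank alone.  [the south bank: the archer, the cleric, the elf, the mage, the rogue | the north bank: the paladin]
3. Courier goes to the north bank with the cleric.  [the south bank: the archer, the elf, the mage, the rogue | the north bank: the cleric, the paladin]
4. Courier goes back to the south bank alone.  [the south bank: the archer, the elf, the mage, the rogue | the north bank: the cleric, the paladin]
5. Courier goes to the north bank with the archer.  [the south bank: the elf, the mage, the rogue | the north bank: the archer, the cleric, the paladin]
6. Courier goes back to the south bank alone.  [the south bank: the elf, the mage, the rogue | the north bank: the archer, the cleric, the paladin]
7. Courier goes to the north bank with the rogue.  [the south bank: the elf, the mage | the north bank: the archer, the cleric, the paladin, the rogue]
8. Courier goes back to the south bank with the paladin.  [the south bank: the elf, the mage, the paladin | the north bank: the archer, the cleric, the rogue]
9. Courier goes to the north bank with the elf.  [the south bank: the mage, the paladin | the north bank: the archer, the cleric, the elf, the rogue]
10. Courier goes back to the south bank alone.  [the south bank: the mage, the paladin | the north bank: the archer, the cleric, the elf, the rogue]
11. Courier goes to the north bank with the mage.  [the south bank: the paladin | the north bank: the archer, the cleric, the elf, the mage, the rogue]
12. Courier goes back to the south bank alone.  [the south bank: the paladin | the north bank: the archer, the cleric, the elf, the mage, the rogue]
13. Courier goes to the north bank with the paladin.  [the south bank: — | the north bank: the archer, the cleric, the elf, the mage, the paladin, the rogue]

No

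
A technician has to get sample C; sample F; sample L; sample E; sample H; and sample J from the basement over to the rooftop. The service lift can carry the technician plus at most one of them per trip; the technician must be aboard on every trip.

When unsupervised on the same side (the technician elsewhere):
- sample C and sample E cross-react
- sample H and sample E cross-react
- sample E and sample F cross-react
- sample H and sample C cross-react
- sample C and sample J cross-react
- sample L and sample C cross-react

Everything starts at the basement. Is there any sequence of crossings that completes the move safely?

Whatever the first load, the items left behind include a forbidden pair without the technician. No opening move is safe, so no plan exists.

No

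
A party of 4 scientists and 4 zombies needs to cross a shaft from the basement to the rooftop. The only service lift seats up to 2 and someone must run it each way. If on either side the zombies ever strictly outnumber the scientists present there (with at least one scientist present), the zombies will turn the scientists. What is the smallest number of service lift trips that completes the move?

impossible

Following every safe sequence of crossings from the start, the most of the 8 that can be at the rooftop as the service lift arrives there on crossings 1, 3, 5 is 2, 3, 4 respectively; the best ever achieved is 4 of 8.
From crossing 7 on, no configuration arises that was not already reachable earlier: only 11 distinct safe configurations (who is on which side, and where the service lift is) can ever be reached, none of them has everyone across, and every continuation just revisits them. They are: 0 scientists + 0 zombies across (service lift back at the start); 0 scientists + 1 zombie across (service lift there); 0 scientists + 1 zombie across (service lift back at the start); 0 scientists + 2 zombies across (service lift there); 0 scientists + 2 zombies across (service lift back at the start); 0 scientists + 3 zombies across (service lift there); 0 scientists + 3 zombies across (service lift back at the start); 0 scientists + 4 zombies across (service lift there); 1 scientist + 1 zombie across (service lift there); 1 scientist + 1 zombie across (service lift back at the start); 2 scientists + 2 zombies across (service lift there). So no valid plan exists.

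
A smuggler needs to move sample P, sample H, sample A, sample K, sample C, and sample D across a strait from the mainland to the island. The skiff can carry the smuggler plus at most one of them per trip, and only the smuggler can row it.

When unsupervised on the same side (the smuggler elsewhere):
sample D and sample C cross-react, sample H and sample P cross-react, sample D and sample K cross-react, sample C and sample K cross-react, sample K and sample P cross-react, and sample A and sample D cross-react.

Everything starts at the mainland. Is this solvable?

Whatever the first load, the items left behind include a forbidden pair without the smuggler. No opening move is safe, so no plan exists.

No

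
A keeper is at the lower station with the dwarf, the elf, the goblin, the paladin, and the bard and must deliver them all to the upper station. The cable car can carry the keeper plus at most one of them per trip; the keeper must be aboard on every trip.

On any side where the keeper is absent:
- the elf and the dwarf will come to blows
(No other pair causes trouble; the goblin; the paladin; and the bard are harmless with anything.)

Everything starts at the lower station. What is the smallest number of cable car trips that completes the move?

9

Counting alone: the keeper can take at most 1 across per trip to the upper station, so moving all 5 needs at least 5 loaded trips out, with a return between consecutive ones — at least 9 crossings.
The plan below uses exactly 9 crossings, so it is optimal:
1. Keeper goes to the upper station with the dwarf.
2. Keeper goes back to the lower station alone.
3. Keeper goes to the upper station with the goblin.
4. Keeper goes back to the lower station alone.
5. Keeper goes to the upper station with the paladin.
6. Keeper goes back to the lower station alone.
7. Keeper goes to the upper station with the bard.
8. Keeper goes back to the lower station alone.
9. Keeper goes to the upper station with the elf.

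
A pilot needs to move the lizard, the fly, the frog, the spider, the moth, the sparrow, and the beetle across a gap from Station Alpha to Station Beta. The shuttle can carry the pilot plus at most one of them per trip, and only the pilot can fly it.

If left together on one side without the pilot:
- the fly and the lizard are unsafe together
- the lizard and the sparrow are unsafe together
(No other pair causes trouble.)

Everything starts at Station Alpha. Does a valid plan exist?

1. Pilot goes to Station Beta with the lizard.  [Station Alpha: the beetle, the fly, the frog, the moth, the sparrow, the spider | Station Beta: the lizard]
2. Pilot goes back to Station Alpha alone.  [Station Alpha: the beetle, the fly, the frog, the moth, the sparrow, the spider | Station Beta: the lizard]
3. Pilot goes to Station Beta with the fly.  [Station Alpha: the beetle, the frog, the moth, the sparrow, the spider | Station Beta: the fly, the lizard]
4. Pilot goes back to Station Alpha with the lizard.  [Station Alpha: the beetle, the frog, the lizard, the moth, the sparrow, the spider | Station Beta: the fly]
5. Pilot goes to Station Beta with the sparrow.  [Station Alpha: the beetle, the frog, the lizard, the moth, the spider | Station Beta: the fly, the sparrow]
6. Pilot goes back to Station Alpha alone.  [Station Alpha: the beetle, the frog, the lizard, the moth, the spider | Station Beta: the fly, the sparrow]
7. Pilot goes to Station Beta with the frog.  [Station Alpha: the beetle, the lizard, the moth, the spider | Station Beta: the fly, the frog, the sparrow]
8. Pilot goes back to Station Alpha alone.  [Station Alpha: the beetle, the lizard, the moth, the spider | Station Beta: the fly, the frog, the sparrow]
9. Pilot goes to Station Beta with the spider.  [Station Alpha: the beetle, the lizard, the moth | Station Beta: the fly, the frog, the sparrow, the spider]
10. Pilot goes back to Station Alpha alone.  [Station Alpha: the beetle, the lizard, the moth | Station Beta: the fly, the frog, the sparrow, the spider]
11. Pilot goes to Station Beta with the moth.  [Station Alpha: the beetle, the lizard | Station Beta: the fly, the frog, the moth, the sparrow, the spider]
12. Pilot goes back to Station Alpha alone.  [Station Alpha: the beetle, the lizard | Station Beta: the fly, the frog, the moth, the sparrow, the spider]
13. Pilot goes to Station Beta with the beetle.  [Station Alpha: the lizard | Station Beta: the beetle, the fly, the frog, the moth, the sparrow, the spider]
14. Pilot goes back to Station Alpha alone.  [Station Alpha: the lizard | Station Beta: the beetle, the fly, the frog, the moth, the sparrow, the spider]
15. Pilot goes to Station Beta with the lizard.  [Station Alpha: — | Station Beta: the beetle, the fly, the frog, the lizard, the moth, the sparrow, the spider]

Yes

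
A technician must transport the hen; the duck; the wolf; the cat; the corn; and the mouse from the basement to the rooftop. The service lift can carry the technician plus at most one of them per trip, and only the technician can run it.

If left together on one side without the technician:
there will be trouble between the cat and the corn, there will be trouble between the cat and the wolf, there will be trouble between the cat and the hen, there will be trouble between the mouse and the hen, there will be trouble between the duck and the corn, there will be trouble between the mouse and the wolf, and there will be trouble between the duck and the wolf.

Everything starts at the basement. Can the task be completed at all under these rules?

No

Whatever the first load, the items left behind include a forbidden pair without the technician. No opening move is safe, so no plan exists.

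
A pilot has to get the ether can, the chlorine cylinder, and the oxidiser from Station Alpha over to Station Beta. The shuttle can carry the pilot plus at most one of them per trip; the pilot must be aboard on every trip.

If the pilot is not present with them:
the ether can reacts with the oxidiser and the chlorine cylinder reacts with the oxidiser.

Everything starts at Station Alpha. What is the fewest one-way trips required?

7

Counting alone: the pilot can take at most 1 across per trip to Station Beta, so moving all 3 needs at least 3 loaded trips out, with a return between consecutive ones — at least 5 crossings.
The safety rule pushes this higher. Following every safe sequence of crossings, the most of the 3 that can be at Station Beta as the shuttle arrives there on crossing 5 is 2 — never all 3.
So no plan with fewer than 7 crossings exists, and this one achieves 7:
1. Pilot goes to Station Beta with the oxidiser.  [Station Alpha: the chlorine cylinder, the ether can | Station Beta: the oxidiser]
2. Pilot goes back to Station Alpha alone.  [Station Alpha: the chlorine cylinder, the ether can | Station Beta: the oxidiser]
3. Pilot goes to Station Beta with the ether can.  [Station Alpha: the chlorine cylinder | Station Beta: the ether can, the oxidiser]
4. Pilot goes back to Station Alpha with the oxidiser.  [Station Alpha: the chlorine cylinder, the oxidiser | Station Beta: the ether can]
5. Pilot goes to Station Beta with the chlorine cylinder.  [Station Alpha: the oxidiser | Station Beta: the chlorine cylinder, the ether can]
6. Pilot goes back to Station Alpha alone.  [Station Alpha: the oxidiser | Station Beta: the chlorine cylinder, the ether can]
7. Pilot goes to Station Beta with the oxidiser.  [Station Alpha: — | Station Beta: the chlorine cylinder, the ether can, the oxidiser]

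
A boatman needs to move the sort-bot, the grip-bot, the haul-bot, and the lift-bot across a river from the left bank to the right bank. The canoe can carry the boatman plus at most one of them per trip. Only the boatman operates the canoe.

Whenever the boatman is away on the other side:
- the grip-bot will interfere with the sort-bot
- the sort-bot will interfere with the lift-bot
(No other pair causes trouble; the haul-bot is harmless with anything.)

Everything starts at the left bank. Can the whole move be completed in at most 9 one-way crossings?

Yes — this plan uses 9 crossings (≤ 9):
1. Boatman goes to the right bank with the sort-bot.  [the left bank: the grip-bot, the haul-bot, the lift-bot | the right bank: the sort-bot]
2. Boatman goes back to the left bank alone.  [the left bank: the grip-bot, the haul-bot, the lift-bot | the right bank: the sort-bot]
3. Boatman goes to the right bank with the grip-bot.  [the left bank: the haul-bot, the lift-bot | the right bank: the grip-bot, the sort-bot]
4. Boatman goes back to the left bank with the sort-bot.  [the left bank: the haul-bot, the lift-bot, the sort-bot | the right bank: the grip-bot]
5. Boatman goes to the right bank with the lift-bot.  [the left bank: the haul-bot, the sort-bot | the right bank: the grip-bot, the lift-bot]
6. Boatman goes back to the left bank alone.  [the left bank: the haul-bot, the sort-bot | the right bank: the grip-bot, the lift-bot]
7. Boatman goes to the right bank with the haul-bot.  [the left bank: the sort-bot | the right bank: the grip-bot, the haul-bot, the lift-bot]
8. Boatman goes back to the left bank alone.  [the left bank: the sort-bot | the right bank: the grip-bot, the haul-bot, the lift-bot]
9. Boatman goes to the right bank with the sort-bot.  [the left bank: — | the right bank: the grip-bot, the haul-bot, the lift-bot, the sort-bot]

Yes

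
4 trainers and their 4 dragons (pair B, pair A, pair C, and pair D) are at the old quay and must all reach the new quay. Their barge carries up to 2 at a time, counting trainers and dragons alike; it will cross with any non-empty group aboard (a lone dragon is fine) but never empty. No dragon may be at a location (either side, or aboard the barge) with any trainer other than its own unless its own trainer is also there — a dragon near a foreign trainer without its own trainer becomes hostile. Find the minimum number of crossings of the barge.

Following every safe sequence of crossings from the start, the most of the 8 that can be at the new quay as the barge arrives there on crossings 1, 3, 5 is 2, 3, 4 respectively; the best ever achieved is 4 of 8.
From crossing 7 on, no configuration arises that was not already reachable earlier: only 44 distinct safe configurations (who is on which side, and where the barge is) can ever be reached, none of them has everyone across, and every continuation just revisits them. So no valid plan exists.

impossible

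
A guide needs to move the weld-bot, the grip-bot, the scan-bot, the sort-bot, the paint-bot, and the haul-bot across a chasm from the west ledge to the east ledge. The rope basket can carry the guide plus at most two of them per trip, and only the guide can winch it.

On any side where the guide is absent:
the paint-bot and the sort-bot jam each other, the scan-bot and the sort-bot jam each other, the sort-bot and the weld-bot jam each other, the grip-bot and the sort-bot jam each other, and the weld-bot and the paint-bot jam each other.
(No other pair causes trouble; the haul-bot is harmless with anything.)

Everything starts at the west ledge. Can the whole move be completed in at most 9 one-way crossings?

Yes — this plan uses 9 crossings (≤ 9):
1. Guide goes to the east ledge with the sort-bot and the weld-bot.
2. Guide goes back to the west ledge with the weld-bot.
3. Guide goes to the east ledge with the grip-bot and the weld-bot.
4. Guide goes back to the west ledge with the sort-bot.
5. Guide goes to the east ledge with the scan-bot and the sort-bot.
6. Guide goes back to the west ledge with the sort-bot.
7. Guide goes to the east ledge with the haul-bot and the sort-bot.
8. Guide goes back to the west ledge with the sort-bot.
9. Guide goes to the east ledge with the paint-bot and the sort-bot.

Yes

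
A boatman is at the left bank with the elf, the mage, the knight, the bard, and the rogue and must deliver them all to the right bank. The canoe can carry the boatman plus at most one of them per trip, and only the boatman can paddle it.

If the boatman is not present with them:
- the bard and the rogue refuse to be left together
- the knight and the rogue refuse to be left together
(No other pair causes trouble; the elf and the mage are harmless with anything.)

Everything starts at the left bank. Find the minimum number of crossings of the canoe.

11

Counting alone: the boatman can take at most 1 across per trip to the right bank, so moving all 5 needs at least 5 loaded trips out, with a return between consecutive ones — at least 9 crossings.
The safety rule pushes this higher. Following every safe sequence of crossings, the most of the 5 that can be at the right bank as the canoe arrives there on crossing 9 is 4 — never all 5.
So no plan with fewer than 11 crossings exists, and this one achieves 11:
1. Boatman goes to the right bank with the rogue.  [the left bank: the bard, the elf, the knight, the mage | the right bank: the rogue]
2. Boatman goes back to the left bank alone.  [the left bank: the bard, the elf, the knight, the mage | the right bank: the rogue]
3. Boatman goes to the right bank with the elf.  [the left bank: the bard, the knight, the mage | the right bank: the elf, the rogue]
4. Boatman goes back to the left bank alone.  [the left bank: the bard, the knight, the mage | the right bank: the elf, the rogue]
5. Boatman goes to the right bank with the mage.  [the left bank: the bard, the knight | the right bank: the elf, the mage, the rogue]
6. Boatman goes back to the left bank alone.  [the left bank: the bard, the knight | the right bank: the elf, the mage, the rogue]
7. Boatman goes to the right bank with the knight.  [the left bank: the bard | the right bank: the elf, the knight, the mage, the rogue]
8. Boatman goes back to the left bank with the rogue.  [the left bank: the bard, the rogue | the right bank: the elf, the knight, the mage]
9. Boatman goes to the right bank with the bard.  [the left bank: the rogue | the right bank: the bard, the elf, the knight, the mage]
10. Boatman goes back to the left bank alone.  [the left bank: the rogue | the right bank: the bard, the elf, the knight, the mage]
11. Boatman goes to the right bank with the rogue.  [the left bank: — | the right bank: the bard, the elf, the knight, the mage, the rogue]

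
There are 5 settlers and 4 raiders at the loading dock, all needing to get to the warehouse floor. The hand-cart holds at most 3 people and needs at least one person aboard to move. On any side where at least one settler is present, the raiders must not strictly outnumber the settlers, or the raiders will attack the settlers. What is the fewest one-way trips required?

Counting alone: each trip to the warehouse floor takes at most 3 across and each return brings at least 1 back, so after t trips out (and t−1 returns) at most 3t − (t−1) of the 9 are across; that first reaches 9 at t = 4, so at least 7 crossings are needed.
The plan below uses exactly 7 crossings, so it is optimal:
1. 3 raiders → the warehouse floor.  (the loading dock: 5S 1R; the warehouse floor: 0S 3R)
2. 1 raider ← the loading dock.  (the loading dock: 5S 2R; the warehouse floor: 0S 2R)
3. 3 settlers → the warehouse floor.  (the loading dock: 2S 2R; the warehouse floor: 3S 2R)
4. 1 settler ← the loading dock.  (the loading dock: 3S 2R; the warehouse floor: 2S 2R)
5. 2 settlers and 1 raider → the warehouse floor.  (the loading dock: 1S 1R; the warehouse floor: 4S 3R)
6. 1 settler ← the loading dock.  (the loading dock: 2S 1R; the warehouse floor: 3S 3R)
7. 2 settlers and 1 raider → the warehouse floor.  (the loading dock: 0S 0R; the warehouse floor: 5S 4R)

7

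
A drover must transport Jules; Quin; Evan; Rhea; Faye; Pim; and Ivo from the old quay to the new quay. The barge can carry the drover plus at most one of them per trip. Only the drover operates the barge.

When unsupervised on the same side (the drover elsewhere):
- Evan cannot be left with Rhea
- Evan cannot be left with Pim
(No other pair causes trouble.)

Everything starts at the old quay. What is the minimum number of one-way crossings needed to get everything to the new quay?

Counting alone: the drover can take at most 1 across per trip to the new quay, so moving all 7 needs at least 7 loaded trips out, with a return between consecutive ones — at least 13 crossings.
The safety rule pushes this higher. Following every safe sequence of crossings, the most of the 7 that can be at the new quay as the barge arrives there on crossing 13 is 6 — never all 7.
So no plan with fewer than 15 crossings exists, and this one achieves 15:
1. Drover goes to the new quay with Evan.  [the old quay: Faye, Ivo, Jules, Pim, Quin, Rhea | the new quay: Evan]
2. Drover goes back to the old quay alone.  [the old quay: Faye, Ivo, Jules, Pim, Quin, Rhea | the new quay: Evan]
3. Drover goes to the new quay with Jules.  [the old quay: Faye, Ivo, Pim, Quin, Rhea | the new quay: Evan, Jules]
4. Drover goes back to the old quay alone.  [the old quay: Faye, Ivo, Pim, Quin, Rhea | the new quay: Evan, Jules]
5. Drover goes to the new quay with Quin.  [the old quay: Faye, Ivo, Pim, Rhea | the new quay: Evan, Jules, Quin]
6. Drover goes back to the old quay alone.  [the old quay: Faye, Ivo, Pim, Rhea | the new quay: Evan, Jules, Quin]
7. Drover goes to the new quay with Rhea.  [the old quay: Faye, Ivo, Pim | the new quay: Evan, Jules, Quin, Rhea]
8. Drover goes back to the old quay with Evan.  [the old quay: Evan, Faye, Ivo, Pim | the new quay: Jules, Quin, Rhea]
9. Drover goes to the new quay with Pim.  [the old quay: Evan, Faye, Ivo | the new quay: Jules, Pim, Quin, Rhea]
10. Drover goes back to the old quay alone.  [the old quay: Evan, Faye, Ivo | the new quay: Jules, Pim, Quin, Rhea]
11. Drover goes to the new quay with Faye.  [the old quay: Evan, Ivo | the new quay: Faye, Jules, Pim, Quin, Rhea]
12. Drover goes back to the old quay alone.  [the old quay: Evan, Ivo | the new quay: Faye, Jules, Pim, Quin, Rhea]
13. Drover goes to the new quay with Ivo.  [the old quay: Evan | the new quay: Faye, Ivo, Jules, Pim, Quin, Rhea]
14. Drover goes back to the old quay alone.  [the old quay: Evan | the new quay: Faye, Ivo, Jules, Pim, Quin, Rhea]
15. Drover goes to the new quay with Evan.  [the old quay: — | the new quay: Evan, Faye, Ivo, Jules, Pim, Quin, Rhea]

15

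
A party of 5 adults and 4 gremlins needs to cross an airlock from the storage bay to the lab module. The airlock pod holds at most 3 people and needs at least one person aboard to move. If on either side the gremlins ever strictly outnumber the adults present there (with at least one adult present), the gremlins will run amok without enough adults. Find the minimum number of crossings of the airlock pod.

Counting alone: each trip to the lab module takes at most 3 across and each return brings at least 1 back, so after t trips out (and t−1 returns) at most 3t − (t−1) of the 9 are across; that first reaches 9 at t = 4, so at least 7 crossings are needed.
The plan below uses exactly 7 crossings, so it is optimal:
1. 3 gremlins → the lab module.  (the storage bay: 5A 1G; the lab module: 0A 3G)
2. 1 gremlin ← the storage bay.  (the storage bay: 5A 2G; the lab module: 0A 2G)
3. 3 adults → the lab module.  (the storage bay: 2A 2G; the lab module: 3A 2G)
4. 1 adult ← the storage bay.  (the storage bay: 3A 2G; the lab module: 2A 2G)
5. 2 adults and 1 gremlin → the lab module.  (the storage bay: 1A 1G; the lab module: 4A 3G)
6. 1 adult ← the storage bay.  (the storage bay: 2A 1G; the lab module: 3A 3G)
7. 2 adults and 1 gremlin → the lab module.  (the storage bay: 0A 0G; the lab module: 5A 4G)

7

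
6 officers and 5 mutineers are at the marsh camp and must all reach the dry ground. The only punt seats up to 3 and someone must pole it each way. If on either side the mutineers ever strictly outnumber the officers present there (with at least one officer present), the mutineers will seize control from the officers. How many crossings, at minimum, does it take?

Counting alone: each trip to the dry ground takes at most 3 across and each return brings at least 1 back, so after t trips out (and t−1 returns) at most 3t − (t−1) of the 11 are across; that first reaches 11 at t = 5, so at least 9 crossings are needed.
The plan below uses exactly 9 crossings, so it is optimal:
1. 3 mutineers → the dry ground.  (the marsh camp: 6O 2M; the dry ground: 0O 3M)
2. 1 mutineer ← the marsh camp.  (the marsh camp: 6O 3M; the dry ground: 0O 2M)
3. 3 officers → the dry ground.  (the marsh camp: 3O 3M; the dry ground: 3O 2M)
4. 1 officer ← the marsh camp.  (the marsh camp: 4O 3M; the dry ground: 2O 2M)
5. 2 officers and 1 mutineer → the dry ground.  (the marsh camp: 2O 2M; the dry ground: 4O 3M)
6. 1 officer ← the marsh camp.  (the marsh camp: 3O 2M; the dry ground: 3O 3M)
7. 2 officers and 1 mutineer → the dry ground.  (the marsh camp: 1O 1M; the dry ground: 5O 4M)
8. 1 officer ← the marsh camp.  (the marsh camp: 2O 1M; the dry ground: 4O 4M)
9. 2 officers and 1 mutineer → the dry ground.  (the marsh camp: 0O 0M; the dry ground: 6O 5M)

9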